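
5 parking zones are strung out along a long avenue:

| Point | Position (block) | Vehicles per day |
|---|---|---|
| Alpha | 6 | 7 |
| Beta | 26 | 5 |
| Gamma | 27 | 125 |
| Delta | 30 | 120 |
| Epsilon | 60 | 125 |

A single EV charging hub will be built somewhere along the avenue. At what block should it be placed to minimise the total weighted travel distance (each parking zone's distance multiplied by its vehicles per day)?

For a sum of weighted absolute distances on a line, the optimum is the weighted median (not the mean). Total weight W = 382; half-weight = 191.
Sort by position and accumulate weight:
  block 6 (Alpha, w=7) → cum 7
  block 26 (Beta, w=5) → cum 12
  block 27 (Gamma, w=125) → cum 137
  block 30 (Delta, w=120) → cum 257  ≥ 191 → median here
  block 60 (Epsilon, w=125) → cum 382
Optimal location: block 30.

x = 30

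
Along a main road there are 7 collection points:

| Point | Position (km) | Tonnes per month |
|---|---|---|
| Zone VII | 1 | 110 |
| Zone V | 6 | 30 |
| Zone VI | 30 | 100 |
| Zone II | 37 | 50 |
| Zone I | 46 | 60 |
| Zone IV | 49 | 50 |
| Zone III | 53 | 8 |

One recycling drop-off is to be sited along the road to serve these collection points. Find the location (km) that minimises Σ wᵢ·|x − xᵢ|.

x = 30

For a sum of weighted absolute distances on a line, the optimum is the weighted median (not the mean). Total weight W = 408; half-weight = 204.
Sort by position and accumulate weight:
  km 1 (Zone VII, w=110) → cum 110
  km 6 (Zone V, w=30) → cum 140
  km 30 (Zone VI, w=100) → cum 240  ≥ 204 → median here
  km 37 (Zone II, w=50) → cum 290
  km 46 (Zone I, w=60) → cum 350
  km 49 (Zone IV, w=50) → cum 400
  km 53 (Zone III, w=8) → cum 408
Optimal location: km 30.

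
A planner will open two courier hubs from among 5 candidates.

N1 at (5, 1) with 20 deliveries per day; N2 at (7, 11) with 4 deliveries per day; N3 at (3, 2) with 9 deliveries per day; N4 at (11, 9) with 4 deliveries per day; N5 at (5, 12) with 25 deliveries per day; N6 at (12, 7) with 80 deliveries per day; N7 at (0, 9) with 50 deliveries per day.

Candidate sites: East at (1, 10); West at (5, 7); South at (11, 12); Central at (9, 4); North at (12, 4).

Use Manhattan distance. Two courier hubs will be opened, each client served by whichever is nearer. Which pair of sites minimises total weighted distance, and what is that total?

Evaluate every pair (each demand assigned to the nearer of the two):
  {East, North}: total = 832
  {West, North}: total = 946
  {East, Central}: total = 998
  {East, West}: total = 1024
  {East, South}: total = 1112
  {West, South}: total = 1170
  {West, Central}: total = 1190
  {South, North}: total = 1421
  {Central, North}: total = 1512
  {South, Central}: total = 1574
Best pair: {East, North} with total 832.

{East, North}, total 832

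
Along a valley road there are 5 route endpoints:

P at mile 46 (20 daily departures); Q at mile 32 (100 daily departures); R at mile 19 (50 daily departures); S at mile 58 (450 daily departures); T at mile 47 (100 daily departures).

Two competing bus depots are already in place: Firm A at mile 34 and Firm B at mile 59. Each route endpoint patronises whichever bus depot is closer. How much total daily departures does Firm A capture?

The indifferent point is the midpoint (34+59)/2 = 46.5; route endpoints left of it (closer to Firm A at 34) go to Firm A, those right go to Firm B.
  R at 19 (w=50) → Firm A
  Q at 32 (w=100) → Firm A
  P at 46 (w=20) → Firm A
  T at 47 (w=100) → Firm B
  S at 58 (w=450) → Firm B
Firm A captures 170; Firm B captures 550.

170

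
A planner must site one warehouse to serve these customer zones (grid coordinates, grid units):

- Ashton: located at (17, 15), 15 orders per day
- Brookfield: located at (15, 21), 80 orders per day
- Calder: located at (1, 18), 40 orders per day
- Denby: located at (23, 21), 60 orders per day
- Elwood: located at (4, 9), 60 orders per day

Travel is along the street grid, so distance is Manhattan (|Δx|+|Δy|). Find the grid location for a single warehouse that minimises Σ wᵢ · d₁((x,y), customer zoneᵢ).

Manhattan distance separates: Σwᵢ(|x−xᵢ|+|y−yᵢ|) = Σwᵢ|x−xᵢ| + Σwᵢ|y−yᵢ|, so x and y are optimised independently as 1-D weighted medians.
Total weight W = 255; half = 127.5.
x-coordinate, sorted with cumulative weight:
  x=1 (Calder, w=40) cum 40
  x=4 (Elwood, w=60) cum 100
  x=15 (Brookfield, w=80) cum 180  ← median
  x=17 (Ashton, w=15) cum 195
  x=23 (Denby, w=60) cum 255
⇒ x* = 15
y-coordinate, sorted with cumulative weight:
  y=9 (Elwood, w=60) cum 60
  y=15 (Ashton, w=15) cum 75
  y=18 (Calder, w=40) cum 115
  y=21 (Brookfield, w=80) cum 195  ← median
  y=21 (Denby, w=60) cum 255
⇒ y* = 21

(15, 21)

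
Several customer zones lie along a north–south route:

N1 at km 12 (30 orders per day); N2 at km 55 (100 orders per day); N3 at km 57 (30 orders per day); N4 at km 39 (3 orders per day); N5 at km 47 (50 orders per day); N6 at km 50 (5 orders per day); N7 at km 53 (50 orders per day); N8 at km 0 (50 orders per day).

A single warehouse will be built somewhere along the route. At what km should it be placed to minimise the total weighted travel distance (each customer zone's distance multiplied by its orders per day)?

x = 53

For a sum of weighted absolute distances on a line, the optimum is the weighted median (not the mean). Total weight W = 318; half-weight = 159.
Sort by position and accumulate weight:
  km 0 (N8, w=50) → cum 50
  km 12 (N1, w=30) → cum 80
  km 39 (N4, w=3) → cum 83
  km 47 (N5, w=50) → cum 133
  km 50 (N6, w=5) → cum 138
  km 53 (N7, w=50) → cum 188  ≥ 159 → median here
  km 55 (N2, w=100) → cum 288
  km 57 (N3, w=30) → cum 318
Optimal location: km 53.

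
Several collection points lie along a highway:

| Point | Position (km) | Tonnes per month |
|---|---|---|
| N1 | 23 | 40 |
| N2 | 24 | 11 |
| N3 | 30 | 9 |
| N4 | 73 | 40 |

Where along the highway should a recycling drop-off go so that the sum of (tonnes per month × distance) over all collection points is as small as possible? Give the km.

For a sum of weighted absolute distances on a line, the optimum is the weighted median (not the mean). Total weight W = 100; half-weight = 50.
Sort by position and accumulate weight:
  km 23 (N1, w=40) → cum 40
  km 24 (N2, w=11) → cum 51  ≥ 50 → median here
  km 30 (N3, w=9) → cum 60
  km 73 (N4, w=40) → cum 100
Optimal location: km 24.

x = 24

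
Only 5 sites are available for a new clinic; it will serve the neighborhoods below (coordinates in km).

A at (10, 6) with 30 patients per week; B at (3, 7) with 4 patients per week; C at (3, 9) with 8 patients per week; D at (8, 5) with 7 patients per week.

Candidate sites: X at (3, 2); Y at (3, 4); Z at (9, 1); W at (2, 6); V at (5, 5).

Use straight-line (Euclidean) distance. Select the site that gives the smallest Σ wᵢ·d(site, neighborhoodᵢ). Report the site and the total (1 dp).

Total weighted distance at each candidate:
  X (3, 2): total = 358.7
  Y (3, 4): total = 306.1
  Z (9, 1): total = 295.8
  W (2, 6): total = 313.5
  V (5, 5): total = 221.1
Minimum is at V with total 221.1 km.

V, total 221.1 km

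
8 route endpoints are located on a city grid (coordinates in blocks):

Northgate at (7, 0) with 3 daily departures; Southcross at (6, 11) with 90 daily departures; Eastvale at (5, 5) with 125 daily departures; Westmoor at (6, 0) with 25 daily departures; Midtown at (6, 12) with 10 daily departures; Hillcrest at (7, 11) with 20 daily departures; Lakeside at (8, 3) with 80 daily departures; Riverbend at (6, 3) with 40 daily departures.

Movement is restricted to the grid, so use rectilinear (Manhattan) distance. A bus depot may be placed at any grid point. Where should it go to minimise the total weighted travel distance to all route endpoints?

Manhattan distance separates: Σwᵢ(|x−xᵢ|+|y−yᵢ|) = Σwᵢ|x−xᵢ| + Σwᵢ|y−yᵢ|, so x and y are optimised independently as 1-D weighted medians.
Total weight W = 393; half = 196.5.
x-coordinate, sorted with cumulative weight:
  x=5 (Eastvale, w=125) cum 125
  x=6 (Southcross, w=90) cum 215  ← median
  x=6 (Westmoor, w=25) cum 240
  x=6 (Midtown, w=10) cum 250
  x=6 (Riverbend, w=40) cum 290
  x=7 (Northgate, w=3) cum 293
  x=7 (Hillcrest, w=20) cum 313
  x=8 (Lakeside, w=80) cum 393
⇒ x* = 6
y-coordinate, sorted with cumulative weight:
  y=0 (Northgate, w=3) cum 3
  y=0 (Westmoor, w=25) cum 28
  y=3 (Lakeside, w=80) cum 108
  y=3 (Riverbend, w=40) cum 148
  y=5 (Eastvale, w=125) cum 273  ← median
  y=11 (Southcross, w=90) cum 363
  y=11 (Hillcrest, w=20) cum 383
  y=12 (Midtown, w=10) cum 393
⇒ y* = 5

(6, 5)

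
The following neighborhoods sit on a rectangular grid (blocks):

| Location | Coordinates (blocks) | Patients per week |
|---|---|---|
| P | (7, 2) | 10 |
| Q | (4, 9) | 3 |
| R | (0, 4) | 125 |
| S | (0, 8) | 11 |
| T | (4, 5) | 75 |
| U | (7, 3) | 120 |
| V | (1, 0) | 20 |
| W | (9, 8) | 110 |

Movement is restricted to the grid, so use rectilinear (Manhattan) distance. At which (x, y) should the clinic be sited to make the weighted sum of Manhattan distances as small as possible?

Manhattan distance separates: Σwᵢ(|x−xᵢ|+|y−yᵢ|) = Σwᵢ|x−xᵢ| + Σwᵢ|y−yᵢ|, so x and y are optimised independently as 1-D weighted medians.
Total weight W = 474; half = 237.
x-coordinate, sorted with cumulative weight:
  x=0 (R, w=125) cum 125
  x=0 (S, w=11) cum 136
  x=1 (V, w=20) cum 156
  x=4 (Q, w=3) cum 159
  x=4 (T, w=75) cum 234
  x=7 (P, w=10) cum 244  ← median
  x=7 (U, w=120) cum 364
  x=9 (W, w=110) cum 474
⇒ x* = 7
y-coordinate, sorted with cumulative weight:
  y=0 (V, w=20) cum 20
  y=2 (P, w=10) cum 30
  y=3 (U, w=120) cum 150
  y=4 (R, w=125) cum 275  ← median
  y=5 (T, w=75) cum 350
  y=8 (S, w=11) cum 361
  y=8 (W, w=110) cum 471
  y=9 (Q, w=3) cum 474
⇒ y* = 4

(7, 4)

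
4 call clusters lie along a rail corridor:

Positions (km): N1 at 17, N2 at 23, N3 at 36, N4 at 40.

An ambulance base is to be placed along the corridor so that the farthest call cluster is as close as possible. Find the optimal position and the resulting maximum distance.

The 1-center on a line is the midpoint of the two extreme points: leftmost at 17, rightmost at 40.
Optimal location = (17 + 40)/2 = 28.5; maximum distance = (40 − 17)/2 = 11.5.

location 28.5, max distance 11.5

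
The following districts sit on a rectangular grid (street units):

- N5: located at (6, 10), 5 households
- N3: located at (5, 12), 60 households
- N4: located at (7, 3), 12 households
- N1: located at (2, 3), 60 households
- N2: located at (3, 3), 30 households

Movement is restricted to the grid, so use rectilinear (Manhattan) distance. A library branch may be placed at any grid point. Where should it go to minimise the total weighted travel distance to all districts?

Manhattan distance separates: Σwᵢ(|x−xᵢ|+|y−yᵢ|) = Σwᵢ|x−xᵢ| + Σwᵢ|y−yᵢ|, so x and y are optimised independently as 1-D weighted medians.
Total weight W = 167; half = 83.5.
x-coordinate, sorted with cumulative weight:
  x=2 (N1, w=60) cum 60
  x=3 (N2, w=30) cum 90  ← median
  x=5 (N3, w=60) cum 150
  x=6 (N5, w=5) cum 155
  x=7 (N4, w=12) cum 167
⇒ x* = 3
y-coordinate, sorted with cumulative weight:
  y=3 (N4, w=12) cum 12
  y=3 (N1, w=60) cum 72
  y=3 (N2, w=30) cum 102  ← median
  y=10 (N5, w=5) cum 107
  y=12 (N3, w=60) cum 167
⇒ y* = 3

(3, 3)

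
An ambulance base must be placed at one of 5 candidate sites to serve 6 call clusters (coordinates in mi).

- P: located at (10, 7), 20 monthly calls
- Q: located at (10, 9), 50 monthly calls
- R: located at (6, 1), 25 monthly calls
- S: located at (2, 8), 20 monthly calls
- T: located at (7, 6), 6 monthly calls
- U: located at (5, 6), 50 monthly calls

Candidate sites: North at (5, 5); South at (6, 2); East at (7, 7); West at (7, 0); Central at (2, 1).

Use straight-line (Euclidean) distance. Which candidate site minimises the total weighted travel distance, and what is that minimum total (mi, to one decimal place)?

Total weighted distance at each candidate:
  North (5, 5): total = 679.2
  South (6, 2): total = 931.3
  East (7, 7): total = 612.1
  West (7, 0): total = 1202.9
  Central (2, 1): total = 1339.7
Minimum is at East with total 612.1 mi.

East, total 612.1 mi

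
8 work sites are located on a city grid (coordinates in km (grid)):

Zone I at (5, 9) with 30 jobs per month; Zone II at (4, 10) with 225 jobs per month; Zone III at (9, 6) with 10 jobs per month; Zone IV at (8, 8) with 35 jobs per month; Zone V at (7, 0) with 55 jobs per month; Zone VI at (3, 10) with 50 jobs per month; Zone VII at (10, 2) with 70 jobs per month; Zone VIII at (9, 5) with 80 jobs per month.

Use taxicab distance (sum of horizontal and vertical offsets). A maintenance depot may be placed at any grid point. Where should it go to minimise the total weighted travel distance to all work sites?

Manhattan distance separates: Σwᵢ(|x−xᵢ|+|y−yᵢ|) = Σwᵢ|x−xᵢ| + Σwᵢ|y−yᵢ|, so x and y are optimised independently as 1-D weighted medians.
Total weight W = 555; half = 277.5.
x-coordinate, sorted with cumulative weight:
  x=3 (Zone VI, w=50) cum 50
  x=4 (Zone II, w=225) cum 275
  x=5 (Zone I, w=30) cum 305  ← median
  x=7 (Zone V, w=55) cum 360
  x=8 (Zone IV, w=35) cum 395
  x=9 (Zone III, w=10) cum 405
  x=9 (Zone VIII, w=80) cum 485
  x=10 (Zone VII, w=70) cum 555
⇒ x* = 5
y-coordinate, sorted with cumulative weight:
  y=0 (Zone V, w=55) cum 55
  y=2 (Zone VII, w=70) cum 125
  y=5 (Zone VIII, w=80) cum 205
  y=6 (Zone III, w=10) cum 215
  y=8 (Zone IV, w=35) cum 250
  y=9 (Zone I, w=30) cum 280  ← median
  y=10 (Zone II, w=225) cum 505
  y=10 (Zone VI, w=50) cum 555
⇒ y* = 9

(5, 9)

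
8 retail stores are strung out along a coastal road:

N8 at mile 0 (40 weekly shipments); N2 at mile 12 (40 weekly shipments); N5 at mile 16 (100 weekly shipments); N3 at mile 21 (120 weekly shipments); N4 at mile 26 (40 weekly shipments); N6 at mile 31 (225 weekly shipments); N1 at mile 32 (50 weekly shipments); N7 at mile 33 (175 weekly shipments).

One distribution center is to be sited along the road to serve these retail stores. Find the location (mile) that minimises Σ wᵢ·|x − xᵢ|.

x = 31

For a sum of weighted absolute distances on a line, the optimum is the weighted median (not the mean). Total weight W = 790; half-weight = 395.
Sort by position and accumulate weight:
  mile 0 (N8, w=40) → cum 40
  mile 12 (N2, w=40) → cum 80
  mile 16 (N5, w=100) → cum 180
  mile 21 (N3, w=120) → cum 300
  mile 26 (N4, w=40) → cum 340
  mile 31 (N6, w=225) → cum 565  ≥ 395 → median here
  mile 32 (N1, w=50) → cum 615
  mile 33 (N7, w=175) → cum 790
Optimal location: mile 31.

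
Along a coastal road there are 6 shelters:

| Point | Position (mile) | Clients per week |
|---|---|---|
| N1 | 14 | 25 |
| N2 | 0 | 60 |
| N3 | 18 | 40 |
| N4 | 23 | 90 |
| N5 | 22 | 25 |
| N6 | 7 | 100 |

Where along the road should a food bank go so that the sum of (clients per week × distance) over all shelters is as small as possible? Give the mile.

For a sum of weighted absolute distances on a line, the optimum is the weighted median (not the mean). Total weight W = 340; half-weight = 170.
Sort by position and accumulate weight:
  mile 0 (N2, w=60) → cum 60
  mile 7 (N6, w=100) → cum 160
  mile 14 (N1, w=25) → cum 185  ≥ 170 → median here
  mile 18 (N3, w=40) → cum 225
  mile 22 (N5, w=25) → cum 250
  mile 23 (N4, w=90) → cum 340
Optimal location: mile 14.

x = 14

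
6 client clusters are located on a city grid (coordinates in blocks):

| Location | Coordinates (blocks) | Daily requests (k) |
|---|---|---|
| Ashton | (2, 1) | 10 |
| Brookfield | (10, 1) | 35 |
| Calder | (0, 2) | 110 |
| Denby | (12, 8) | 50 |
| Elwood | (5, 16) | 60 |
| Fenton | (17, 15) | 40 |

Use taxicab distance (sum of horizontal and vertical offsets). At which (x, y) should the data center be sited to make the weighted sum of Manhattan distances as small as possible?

(5, 2)

Manhattan distance separates: Σwᵢ(|x−xᵢ|+|y−yᵢ|) = Σwᵢ|x−xᵢ| + Σwᵢ|y−yᵢ|, so x and y are optimised independently as 1-D weighted medians.
Total weight W = 305; half = 152.5.
x-coordinate, sorted with cumulative weight:
  x=0 (Calder, w=110) cum 110
  x=2 (Ashton, w=10) cum 120
  x=5 (Elwood, w=60) cum 180  ← median
  x=10 (Brookfield, w=35) cum 215
  x=12 (Denby, w=50) cum 265
  x=17 (Fenton, w=40) cum 305
⇒ x* = 5
y-coordinate, sorted with cumulative weight:
  y=1 (Ashton, w=10) cum 10
  y=1 (Brookfield, w=35) cum 45
  y=2 (Calder, w=110) cum 155  ← median
  y=8 (Denby, w=50) cum 205
  y=15 (Fenton, w=40) cum 245
  y=16 (Elwood, w=60) cum 305
⇒ y* = 2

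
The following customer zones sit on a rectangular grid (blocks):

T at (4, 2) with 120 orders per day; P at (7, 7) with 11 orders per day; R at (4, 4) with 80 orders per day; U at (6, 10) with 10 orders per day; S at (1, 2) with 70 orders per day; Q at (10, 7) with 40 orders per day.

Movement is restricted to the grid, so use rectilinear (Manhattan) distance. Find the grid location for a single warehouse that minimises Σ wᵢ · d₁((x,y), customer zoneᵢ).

Manhattan distance separates: Σwᵢ(|x−xᵢ|+|y−yᵢ|) = Σwᵢ|x−xᵢ| + Σwᵢ|y−yᵢ|, so x and y are optimised independently as 1-D weighted medians.
Total weight W = 331; half = 165.5.
x-coordinate, sorted with cumulative weight:
  x=1 (S, w=70) cum 70
  x=4 (T, w=120) cum 190  ← median
  x=4 (R, w=80) cum 270
  x=6 (U, w=10) cum 280
  x=7 (P, w=11) cum 291
  x=10 (Q, w=40) cum 331
⇒ x* = 4
y-coordinate, sorted with cumulative weight:
  y=2 (T, w=120) cum 120
  y=2 (S, w=70) cum 190  ← median
  y=4 (R, w=80) cum 270
  y=7 (P, w=11) cum 281
  y=7 (Q, w=40) cum 321
  y=10 (U, w=10) cum 331
⇒ y* = 2

(4, 2)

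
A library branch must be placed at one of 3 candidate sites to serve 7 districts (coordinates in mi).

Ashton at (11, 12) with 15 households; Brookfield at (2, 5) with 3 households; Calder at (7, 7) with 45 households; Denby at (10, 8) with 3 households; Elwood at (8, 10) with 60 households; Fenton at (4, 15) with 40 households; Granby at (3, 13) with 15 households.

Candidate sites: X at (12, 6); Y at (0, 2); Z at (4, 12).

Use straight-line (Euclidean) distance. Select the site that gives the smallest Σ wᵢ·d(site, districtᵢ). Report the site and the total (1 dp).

Total weighted distance at each candidate:
  X (12, 6): total = 1351.4
  Y (0, 2): total = 2049.8
  Z (4, 12): total = 820.4
Minimum is at Z with total 820.4 mi.

Z, total 820.4 mi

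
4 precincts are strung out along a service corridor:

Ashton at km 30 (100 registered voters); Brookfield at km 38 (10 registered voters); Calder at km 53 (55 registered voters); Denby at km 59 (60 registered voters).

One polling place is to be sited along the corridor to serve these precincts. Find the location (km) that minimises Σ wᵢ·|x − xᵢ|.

x = 53

For a sum of weighted absolute distances on a line, the optimum is the weighted median (not the mean). Total weight W = 225; half-weight = 112.5.
Sort by position and accumulate weight:
  km 30 (Ashton, w=100) → cum 100
  km 38 (Brookfield, w=10) → cum 110
  km 53 (Calder, w=55) → cum 165  ≥ 112.5 → median here
  km 59 (Denby, w=60) → cum 225
Optimal location: km 53.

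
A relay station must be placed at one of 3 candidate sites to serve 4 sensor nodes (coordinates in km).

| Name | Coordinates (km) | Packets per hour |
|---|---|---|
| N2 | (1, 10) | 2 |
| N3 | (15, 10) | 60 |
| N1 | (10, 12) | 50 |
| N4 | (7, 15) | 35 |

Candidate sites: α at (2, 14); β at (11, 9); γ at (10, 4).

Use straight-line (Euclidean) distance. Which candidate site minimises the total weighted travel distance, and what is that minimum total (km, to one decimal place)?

β, total 678.0 km

Total weighted distance at each candidate:
  α (2, 14): total = 1415.1
  β (11, 9): total = 678.0
  γ (10, 4): total = 1289.3
Minimum is at β with total 678.0 km.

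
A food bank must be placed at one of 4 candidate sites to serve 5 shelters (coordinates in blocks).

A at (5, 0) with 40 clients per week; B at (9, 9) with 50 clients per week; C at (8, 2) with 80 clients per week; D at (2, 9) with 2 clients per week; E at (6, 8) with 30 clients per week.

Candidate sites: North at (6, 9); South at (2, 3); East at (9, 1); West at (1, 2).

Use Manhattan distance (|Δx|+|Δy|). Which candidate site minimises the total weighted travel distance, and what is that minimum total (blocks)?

Total weighted distance at each candidate:
  North (6, 9): total = 1308
  South (2, 3): total = 1732
  East (9, 1): total = 1090
  West (1, 2): total = 1896
Minimum is at East with total 1090 blocks.

East, total 1090 blocks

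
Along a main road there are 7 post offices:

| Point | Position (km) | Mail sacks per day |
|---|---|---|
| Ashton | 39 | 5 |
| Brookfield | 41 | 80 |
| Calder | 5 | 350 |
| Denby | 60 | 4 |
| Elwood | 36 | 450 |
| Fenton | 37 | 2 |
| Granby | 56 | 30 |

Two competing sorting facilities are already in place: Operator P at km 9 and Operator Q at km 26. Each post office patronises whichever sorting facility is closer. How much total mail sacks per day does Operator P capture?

The indifferent point is the midpoint (9+26)/2 = 17.5; post offices left of it (closer to Operator P at 9) go to Operator P, those right go to Operator Q.
  Calder at 5 (w=350) → Operator P
  Elwood at 36 (w=450) → Operator Q
  Fenton at 37 (w=2) → Operator Q
  Ashton at 39 (w=5) → Operator Q
  Brookfield at 41 (w=80) → Operator Q
  Granby at 56 (w=30) → Operator Q
  Denby at 60 (w=4) → Operator Q
Operator P captures 350; Operator Q captures 571.

350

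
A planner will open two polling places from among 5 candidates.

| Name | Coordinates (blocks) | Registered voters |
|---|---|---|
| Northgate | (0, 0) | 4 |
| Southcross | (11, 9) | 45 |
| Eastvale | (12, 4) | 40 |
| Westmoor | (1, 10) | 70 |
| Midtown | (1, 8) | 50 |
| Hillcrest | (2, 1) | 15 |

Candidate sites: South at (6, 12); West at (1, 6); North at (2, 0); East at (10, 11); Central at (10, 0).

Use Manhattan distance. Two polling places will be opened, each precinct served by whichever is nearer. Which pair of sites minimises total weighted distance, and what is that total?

Evaluate every pair (each demand assigned to the nearer of the two):
  {West, East}: total = 993
  {West, Central}: total = 1188
  {South, West}: total = 1378
  {West, North}: total = 1508
  {North, East}: total = 1668
  {South, Central}: total = 1715
  {South, East}: total = 1732
  {East, Central}: total = 1850
  {South, North}: total = 1883
  {North, Central}: total = 1933
Best pair: {West, East} with total 993.

{West, East}, total 993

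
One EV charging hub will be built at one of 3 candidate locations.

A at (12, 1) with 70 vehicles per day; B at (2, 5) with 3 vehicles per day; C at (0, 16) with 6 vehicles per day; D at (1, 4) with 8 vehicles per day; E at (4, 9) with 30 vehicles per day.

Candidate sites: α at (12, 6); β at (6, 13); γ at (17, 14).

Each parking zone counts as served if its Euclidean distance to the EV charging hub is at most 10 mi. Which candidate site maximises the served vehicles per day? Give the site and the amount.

Coverage radius r = 10 mi; a point is covered iff (Δx)²+(Δy)² ≤ 10² = 100.
  α (12, 6): covers {A, E} → 100
  β (6, 13): covers {B, C, E} → 39
  γ (17, 14): covers {none} → 0
Maximum coverage at α: 100 vehicles per day.

α, covering 100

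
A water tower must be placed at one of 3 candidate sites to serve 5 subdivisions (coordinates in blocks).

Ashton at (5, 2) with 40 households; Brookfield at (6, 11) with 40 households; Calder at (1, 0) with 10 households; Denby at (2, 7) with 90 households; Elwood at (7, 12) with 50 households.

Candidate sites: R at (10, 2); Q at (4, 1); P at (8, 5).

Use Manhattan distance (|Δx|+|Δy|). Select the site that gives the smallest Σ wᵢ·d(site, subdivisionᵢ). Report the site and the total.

P, total 1800 blocks

Total weighted distance at each candidate:
  R (10, 2): total = 2650
  Q (4, 1): total = 2020
  P (8, 5): total = 1800
Minimum is at P with total 1800 blocks.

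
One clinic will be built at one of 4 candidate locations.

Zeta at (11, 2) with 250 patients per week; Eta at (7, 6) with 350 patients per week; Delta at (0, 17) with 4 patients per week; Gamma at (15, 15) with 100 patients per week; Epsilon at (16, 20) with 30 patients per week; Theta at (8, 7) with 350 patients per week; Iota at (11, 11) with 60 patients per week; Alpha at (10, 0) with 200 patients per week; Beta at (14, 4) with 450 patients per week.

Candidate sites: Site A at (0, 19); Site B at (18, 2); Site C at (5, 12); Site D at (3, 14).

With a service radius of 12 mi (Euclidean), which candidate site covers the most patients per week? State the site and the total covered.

Coverage radius r = 12 mi; a point is covered iff (Δx)²+(Δy)² ≤ 12² = 144.
  Site A (0, 19): covers {Delta} → 4
  Site B (18, 2): covers {Zeta, Eta, Theta, Iota, Alpha, Beta} → 1660
  Site C (5, 12): covers {Zeta, Eta, Delta, Gamma, Theta, Iota} → 1114
  Site D (3, 14): covers {Eta, Delta, Theta, Iota} → 764
Maximum coverage at Site B: 1660 patients per week.

Site B, covering 1660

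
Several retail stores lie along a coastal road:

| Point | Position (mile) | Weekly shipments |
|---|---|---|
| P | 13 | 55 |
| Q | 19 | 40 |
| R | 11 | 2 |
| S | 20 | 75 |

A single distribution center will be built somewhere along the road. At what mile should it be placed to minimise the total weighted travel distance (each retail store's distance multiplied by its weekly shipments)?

For a sum of weighted absolute distances on a line, the optimum is the weighted median (not the mean). Total weight W = 172; half-weight = 86.
Sort by position and accumulate weight:
  mile 11 (R, w=2) → cum 2
  mile 13 (P, w=55) → cum 57
  mile 19 (Q, w=40) → cum 97  ≥ 86 → median here
  mile 20 (S, w=75) → cum 172
Optimal location: mile 19.

x = 19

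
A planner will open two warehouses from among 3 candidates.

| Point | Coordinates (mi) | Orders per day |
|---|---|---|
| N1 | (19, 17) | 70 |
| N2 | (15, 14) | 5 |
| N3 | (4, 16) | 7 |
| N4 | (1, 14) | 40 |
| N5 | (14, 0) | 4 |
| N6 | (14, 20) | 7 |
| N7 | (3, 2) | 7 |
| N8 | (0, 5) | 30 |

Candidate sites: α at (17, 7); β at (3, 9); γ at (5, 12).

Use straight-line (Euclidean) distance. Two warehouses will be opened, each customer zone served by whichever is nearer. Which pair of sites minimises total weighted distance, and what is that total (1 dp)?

{α, β}, total 1338.0

Evaluate every pair (each demand assigned to the nearer of the two):
  {α, β}: total = 1338.0
  {α, γ}: total = 1402.2
  {β, γ}: total = 1639.5
Best pair: {α, β} with total 1338.0.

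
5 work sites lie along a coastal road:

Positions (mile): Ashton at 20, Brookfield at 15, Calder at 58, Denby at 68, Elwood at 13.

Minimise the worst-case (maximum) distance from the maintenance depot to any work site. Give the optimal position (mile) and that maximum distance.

The 1-center on a line is the midpoint of the two extreme points: leftmost at 13, rightmost at 68.
Optimal location = (13 + 68)/2 = 40.5; maximum distance = (68 − 13)/2 = 27.5.

location 40.5, max distance 27.5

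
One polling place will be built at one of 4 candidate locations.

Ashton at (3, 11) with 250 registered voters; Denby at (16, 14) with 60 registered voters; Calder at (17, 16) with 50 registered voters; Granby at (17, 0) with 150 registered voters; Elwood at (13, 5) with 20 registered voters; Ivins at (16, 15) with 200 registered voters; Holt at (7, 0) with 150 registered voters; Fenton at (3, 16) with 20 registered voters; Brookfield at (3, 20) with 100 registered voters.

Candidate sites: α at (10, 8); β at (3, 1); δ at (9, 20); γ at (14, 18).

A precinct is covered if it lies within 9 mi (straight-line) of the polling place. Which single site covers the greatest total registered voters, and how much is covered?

α, covering 480

Coverage radius r = 9 mi; a point is covered iff (Δx)²+(Δy)² ≤ 9² = 81.
  α (10, 8): covers {Ashton, Denby, Elwood, Holt} → 480
  β (3, 1): covers {Holt} → 150
  δ (9, 20): covers {Calder, Ivins, Fenton, Brookfield} → 370
  γ (14, 18): covers {Denby, Calder, Ivins} → 310
Maximum coverage at α: 480 registered voters.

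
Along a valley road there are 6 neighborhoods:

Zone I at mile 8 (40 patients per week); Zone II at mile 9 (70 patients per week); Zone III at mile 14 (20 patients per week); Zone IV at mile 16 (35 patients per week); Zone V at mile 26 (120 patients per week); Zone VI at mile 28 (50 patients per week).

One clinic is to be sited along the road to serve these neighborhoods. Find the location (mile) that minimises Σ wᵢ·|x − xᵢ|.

For a sum of weighted absolute distances on a line, the optimum is the weighted median (not the mean). Total weight W = 335; half-weight = 167.5.
Sort by position and accumulate weight:
  mile 8 (Zone I, w=40) → cum 40
  mile 9 (Zone II, w=70) → cum 110
  mile 14 (Zone III, w=20) → cum 130
  mile 16 (Zone IV, w=35) → cum 165
  mile 26 (Zone V, w=120) → cum 285  ≥ 167.5 → median here
  mile 28 (Zone VI, w=50) → cum 335
Optimal location: mile 26.

x = 26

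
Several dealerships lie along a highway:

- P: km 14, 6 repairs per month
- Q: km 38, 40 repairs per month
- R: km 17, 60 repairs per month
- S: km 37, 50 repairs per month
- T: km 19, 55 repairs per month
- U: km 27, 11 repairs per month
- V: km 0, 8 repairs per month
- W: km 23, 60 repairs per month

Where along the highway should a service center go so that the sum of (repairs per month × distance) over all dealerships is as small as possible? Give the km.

x = 23

For a sum of weighted absolute distances on a line, the optimum is the weighted median (not the mean). Total weight W = 290; half-weight = 145.
Sort by position and accumulate weight:
  km 0 (V, w=8) → cum 8
  km 14 (P, w=6) → cum 14
  km 17 (R, w=60) → cum 74
  km 19 (T, w=55) → cum 129
  km 23 (W, w=60) → cum 189  ≥ 145 → median here
  km 27 (U, w=11) → cum 200
  km 37 (S, w=50) → cum 250
  km 38 (Q, w=40) → cum 290
Optimal location: km 23.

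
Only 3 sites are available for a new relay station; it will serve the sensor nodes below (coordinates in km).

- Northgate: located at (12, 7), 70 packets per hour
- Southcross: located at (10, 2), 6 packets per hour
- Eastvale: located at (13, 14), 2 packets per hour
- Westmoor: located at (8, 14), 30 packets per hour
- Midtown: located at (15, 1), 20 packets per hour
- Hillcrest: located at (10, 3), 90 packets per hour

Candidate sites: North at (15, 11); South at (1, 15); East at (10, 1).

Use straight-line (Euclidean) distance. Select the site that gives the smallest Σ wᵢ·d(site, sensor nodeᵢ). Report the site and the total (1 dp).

East, total 1150.0 km

Total weighted distance at each candidate:
  North (15, 11): total = 1696.5
  South (1, 15): total = 3029.2
  East (10, 1): total = 1150.0
Minimum is at East with total 1150.0 km.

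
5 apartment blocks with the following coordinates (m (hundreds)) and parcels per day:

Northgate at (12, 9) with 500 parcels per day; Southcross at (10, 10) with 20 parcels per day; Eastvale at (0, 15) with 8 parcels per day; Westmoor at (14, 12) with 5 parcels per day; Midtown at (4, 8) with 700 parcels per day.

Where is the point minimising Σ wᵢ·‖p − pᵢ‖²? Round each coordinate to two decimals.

(7.36, 8.50)

The minimiser of Σwᵢ‖p−pᵢ‖² is the weighted centroid p* = (Σwᵢpᵢ)/(Σwᵢ).
Σwᵢ = 1233.
Σwᵢxᵢ = 500·12 + 20·10 + 8·0 + 5·14 + 700·4 = 9070.
Σwᵢyᵢ = 500·9 + 20·10 + 8·15 + 5·12 + 700·8 = 10480.
x* = 9070/1233 = 7.36, y* = 10480/1233 = 8.50.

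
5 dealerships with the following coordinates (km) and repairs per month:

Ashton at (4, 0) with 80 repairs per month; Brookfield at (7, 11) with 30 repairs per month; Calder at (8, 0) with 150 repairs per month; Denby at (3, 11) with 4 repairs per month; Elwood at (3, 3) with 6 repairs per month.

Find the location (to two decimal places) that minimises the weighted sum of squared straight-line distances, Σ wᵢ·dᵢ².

(6.52, 1.45)

The minimiser of Σwᵢ‖p−pᵢ‖² is the weighted centroid p* = (Σwᵢpᵢ)/(Σwᵢ).
Σwᵢ = 270.
Σwᵢxᵢ = 80·4 + 30·7 + 150·8 + 4·3 + 6·3 = 1760.
Σwᵢyᵢ = 80·0 + 30·11 + 150·0 + 4·11 + 6·3 = 392.
x* = 1760/270 = 6.52, y* = 392/270 = 1.45.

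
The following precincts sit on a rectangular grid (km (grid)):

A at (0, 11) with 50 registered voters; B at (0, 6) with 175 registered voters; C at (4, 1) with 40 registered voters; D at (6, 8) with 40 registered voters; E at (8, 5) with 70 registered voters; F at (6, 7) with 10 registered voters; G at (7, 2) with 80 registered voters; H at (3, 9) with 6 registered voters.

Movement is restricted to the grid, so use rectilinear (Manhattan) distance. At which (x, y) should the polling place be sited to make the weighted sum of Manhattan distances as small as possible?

(4, 6)

Manhattan distance separates: Σwᵢ(|x−xᵢ|+|y−yᵢ|) = Σwᵢ|x−xᵢ| + Σwᵢ|y−yᵢ|, so x and y are optimised independently as 1-D weighted medians.
Total weight W = 471; half = 235.5.
x-coordinate, sorted with cumulative weight:
  x=0 (A, w=50) cum 50
  x=0 (B, w=175) cum 225
  x=3 (H, w=6) cum 231
  x=4 (C, w=40) cum 271  ← median
  x=6 (D, w=40) cum 311
  x=6 (F, w=10) cum 321
  x=7 (G, w=80) cum 401
  x=8 (E, w=70) cum 471
⇒ x* = 4
y-coordinate, sorted with cumulative weight:
  y=1 (C, w=40) cum 40
  y=2 (G, w=80) cum 120
  y=5 (E, w=70) cum 190
  y=6 (B, w=175) cum 365  ← median
  y=7 (F, w=10) cum 375
  y=8 (D, w=40) cum 415
  y=9 (H, w=6) cum 421
  y=11 (A, w=50) cum 471
⇒ y* = 6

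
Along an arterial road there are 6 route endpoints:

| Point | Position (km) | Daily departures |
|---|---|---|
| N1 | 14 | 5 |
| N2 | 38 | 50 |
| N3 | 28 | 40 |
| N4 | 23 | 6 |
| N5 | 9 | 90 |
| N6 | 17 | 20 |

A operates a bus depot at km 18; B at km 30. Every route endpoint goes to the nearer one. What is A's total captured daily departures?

121

The indifferent point is the midpoint (18+30)/2 = 24; route endpoints left of it (closer to A at 18) go to A, those right go to B.
  N5 at 9 (w=90) → A
  N1 at 14 (w=5) → A
  N6 at 17 (w=20) → A
  N4 at 23 (w=6) → A
  N3 at 28 (w=40) → B
  N2 at 38 (w=50) → B
A captures 121; B captures 90.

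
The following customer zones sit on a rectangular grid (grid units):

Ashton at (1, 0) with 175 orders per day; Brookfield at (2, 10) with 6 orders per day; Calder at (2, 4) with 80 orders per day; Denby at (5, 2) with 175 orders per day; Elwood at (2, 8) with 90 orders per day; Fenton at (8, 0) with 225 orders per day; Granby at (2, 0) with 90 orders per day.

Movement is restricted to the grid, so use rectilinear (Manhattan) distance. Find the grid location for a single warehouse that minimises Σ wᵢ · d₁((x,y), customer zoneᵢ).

Manhattan distance separates: Σwᵢ(|x−xᵢ|+|y−yᵢ|) = Σwᵢ|x−xᵢ| + Σwᵢ|y−yᵢ|, so x and y are optimised independently as 1-D weighted medians.
Total weight W = 841; half = 420.5.
x-coordinate, sorted with cumulative weight:
  x=1 (Ashton, w=175) cum 175
  x=2 (Brookfield, w=6) cum 181
  x=2 (Calder, w=80) cum 261
  x=2 (Elwood, w=90) cum 351
  x=2 (Granby, w=90) cum 441  ← median
  x=5 (Denby, w=175) cum 616
  x=8 (Fenton, w=225) cum 841
⇒ x* = 2
y-coordinate, sorted with cumulative weight:
  y=0 (Ashton, w=175) cum 175
  y=0 (Fenton, w=225) cum 400
  y=0 (Granby, w=90) cum 490  ← median
  y=2 (Denby, w=175) cum 665
  y=4 (Calder, w=80) cum 745
  y=8 (Elwood, w=90) cum 835
  y=10 (Brookfield, w=6) cum 841
⇒ y* = 0

(2, 0)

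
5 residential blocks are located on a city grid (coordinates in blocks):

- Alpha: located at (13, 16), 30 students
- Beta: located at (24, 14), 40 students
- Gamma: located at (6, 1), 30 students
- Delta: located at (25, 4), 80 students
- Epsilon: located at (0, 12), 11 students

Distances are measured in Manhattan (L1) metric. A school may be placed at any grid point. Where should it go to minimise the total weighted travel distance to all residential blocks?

(24, 4)

Manhattan distance separates: Σwᵢ(|x−xᵢ|+|y−yᵢ|) = Σwᵢ|x−xᵢ| + Σwᵢ|y−yᵢ|, so x and y are optimised independently as 1-D weighted medians.
Total weight W = 191; half = 95.5.
x-coordinate, sorted with cumulative weight:
  x=0 (Epsilon, w=11) cum 11
  x=6 (Gamma, w=30) cum 41
  x=13 (Alpha, w=30) cum 71
  x=24 (Beta, w=40) cum 111  ← median
  x=25 (Delta, w=80) cum 191
⇒ x* = 24
y-coordinate, sorted with cumulative weight:
  y=1 (Gamma, w=30) cum 30
  y=4 (Delta, w=80) cum 110  ← median
  y=12 (Epsilon, w=11) cum 121
  y=14 (Beta, w=40) cum 161
  y=16 (Alpha, w=30) cum 191
⇒ y* = 4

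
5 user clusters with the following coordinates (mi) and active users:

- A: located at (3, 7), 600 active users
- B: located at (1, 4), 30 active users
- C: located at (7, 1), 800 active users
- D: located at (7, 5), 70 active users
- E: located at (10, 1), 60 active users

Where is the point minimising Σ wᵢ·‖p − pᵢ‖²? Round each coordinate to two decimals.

(5.46, 3.54)

The minimiser of Σwᵢ‖p−pᵢ‖² is the weighted centroid p* = (Σwᵢpᵢ)/(Σwᵢ).
Σwᵢ = 1560.
Σwᵢxᵢ = 600·3 + 30·1 + 800·7 + 70·7 + 60·10 = 8520.
Σwᵢyᵢ = 600·7 + 30·4 + 800·1 + 70·5 + 60·1 = 5530.
x* = 8520/1560 = 5.46, y* = 5530/1560 = 3.54.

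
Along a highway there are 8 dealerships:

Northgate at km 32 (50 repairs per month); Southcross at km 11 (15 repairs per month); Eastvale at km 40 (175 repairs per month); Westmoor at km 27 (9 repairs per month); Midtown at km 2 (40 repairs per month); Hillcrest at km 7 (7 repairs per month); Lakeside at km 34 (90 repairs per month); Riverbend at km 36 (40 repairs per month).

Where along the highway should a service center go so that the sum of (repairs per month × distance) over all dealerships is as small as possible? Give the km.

x = 36

For a sum of weighted absolute distances on a line, the optimum is the weighted median (not the mean). Total weight W = 426; half-weight = 213.
Sort by position and accumulate weight:
  km 2 (Midtown, w=40) → cum 40
  km 7 (Hillcrest, w=7) → cum 47
  km 11 (Southcross, w=15) → cum 62
  km 27 (Westmoor, w=9) → cum 71
  km 32 (Northgate, w=50) → cum 121
  km 34 (Lakeside, w=90) → cum 211
  km 36 (Riverbend, w=40) → cum 251  ≥ 213 → median here
  km 40 (Eastvale, w=175) → cum 426
Optimal location: km 36.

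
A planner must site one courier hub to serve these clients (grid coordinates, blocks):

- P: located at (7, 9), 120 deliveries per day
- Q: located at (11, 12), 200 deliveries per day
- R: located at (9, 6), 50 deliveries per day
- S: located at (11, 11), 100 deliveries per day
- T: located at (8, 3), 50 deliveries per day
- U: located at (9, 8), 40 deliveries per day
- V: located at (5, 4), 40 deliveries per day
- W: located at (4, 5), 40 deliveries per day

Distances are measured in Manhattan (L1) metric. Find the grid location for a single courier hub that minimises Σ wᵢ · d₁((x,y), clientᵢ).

Manhattan distance separates: Σwᵢ(|x−xᵢ|+|y−yᵢ|) = Σwᵢ|x−xᵢ| + Σwᵢ|y−yᵢ|, so x and y are optimised independently as 1-D weighted medians.
Total weight W = 640; half = 320.
x-coordinate, sorted with cumulative weight:
  x=4 (W, w=40) cum 40
  x=5 (V, w=40) cum 80
  x=7 (P, w=120) cum 200
  x=8 (T, w=50) cum 250
  x=9 (R, w=50) cum 300
  x=9 (U, w=40) cum 340  ← median
  x=11 (Q, w=200) cum 540
  x=11 (S, w=100) cum 640
⇒ x* = 9
y-coordinate, sorted with cumulative weight:
  y=3 (T, w=50) cum 50
  y=4 (V, w=40) cum 90
  y=5 (W, w=40) cum 130
  y=6 (R, w=50) cum 180
  y=8 (U, w=40) cum 220
  y=9 (P, w=120) cum 340  ← median
  y=11 (S, w=100) cum 440
  y=12 (Q, w=200) cum 640
⇒ y* = 9

(9, 9)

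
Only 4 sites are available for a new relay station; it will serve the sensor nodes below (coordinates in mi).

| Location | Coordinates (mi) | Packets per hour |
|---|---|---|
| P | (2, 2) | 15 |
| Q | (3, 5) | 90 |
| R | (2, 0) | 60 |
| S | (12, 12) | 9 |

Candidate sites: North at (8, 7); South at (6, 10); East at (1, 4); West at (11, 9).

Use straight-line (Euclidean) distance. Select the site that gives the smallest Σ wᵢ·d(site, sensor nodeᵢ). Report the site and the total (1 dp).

East, total 604.6 mi

Total weighted distance at each candidate:
  North (8, 7): total = 1212.6
  South (6, 10): total = 1362.1
  East (1, 4): total = 604.6
  West (11, 9): total = 1768.1
Minimum is at East with total 604.6 mi.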